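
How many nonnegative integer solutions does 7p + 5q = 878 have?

gcd(7, 5):
  7 = 1×5 + 2
  5 = 2×2 + 1
  2 = 2×1
so gcd(7, 5) = 1.
Back-substitute for Bézout coefficients:
  1 = 5 - 2×2
  ... = 7×(-2) + 5×(3)
Scale by 878: one solution is (-1756, 2634). Reduce p mod 5: (4, 170).
General: p = 4 + 5t, q = 170 - 7t.
p ≥ 0 ⇒ t ≥ 0; q ≥ 0 ⇒ t ≤ 24. So t ∈ [0, 24]: 25 solutions.

25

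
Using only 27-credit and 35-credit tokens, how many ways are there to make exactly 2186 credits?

2

Need nonnegative integers with 27j + 35k = 2186.
gcd(27, 35) = 1, and 27·(13) + 35·(-10) = 1.
So (j₀, k₀) = (28418, -21860); general j = 28418 + 35t, k = -21860 - 27t.
j ≥ 0 ⇒ t ≥ -811; k ≥ 0 ⇒ t ≤ -810. That's 2 values of t.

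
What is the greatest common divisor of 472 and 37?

1

gcd(472, 37) = 1  (472 = 12*37 + 28, 37 = 1*28 + 9, 28 = 3*9 + 1, 9 = 9*1).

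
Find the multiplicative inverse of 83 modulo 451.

gcd(451, 83):
  451 = 5×83 + 36
  83 = 2×36 + 11
  36 = 3×11 + 3
  11 = 3×3 + 2
  3 = 1×2 + 1
  2 = 2×1
so gcd(451, 83) = 1.
Back-substitute for Bézout coefficients:
  1 = 3 - 1×2
  ... = 83×(-163) + 451×(30)
So 83×-163 ≡ 1 (mod 451), and -163 mod 451 = 288.

288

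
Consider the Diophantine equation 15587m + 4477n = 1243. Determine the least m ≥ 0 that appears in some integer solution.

gcd(15587, 4477) = 11.
11 divides 1243, so solutions exist.
By Bézout, 15587×(27) + 4477×(-94) = 11.
Scale by 1243/11 = 113: (m₀, n₀) = (3051, -10622).
General solution: m = 3051 + 407t, n = -10622 - 1417t for integer t.
m ≥ 0: smallest is 3051 mod 407 = 202 (at t = -7), with n = -703.

202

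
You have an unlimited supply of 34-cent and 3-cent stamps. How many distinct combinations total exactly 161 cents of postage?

Need nonnegative integers with 34j + 3k = 161.
gcd(34, 3) = 1, and 34·(1) + 3·(-11) = 1.
So (j₀, k₀) = (161, -1771); general j = 161 + 3t, k = -1771 - 34t.
j ≥ 0 ⇒ t ≥ -53; k ≥ 0 ⇒ t ≤ -53. That's 1 value of t.

1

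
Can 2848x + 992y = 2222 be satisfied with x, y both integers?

no

gcd(2848, 992) = 32.
32 does not divide 2222 (remainder 14), so no integer solutions.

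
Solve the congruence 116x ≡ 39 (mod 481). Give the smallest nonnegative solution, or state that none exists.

gcd(481, 116) = 1.
1 divides 39, so solutions exist.
By Bézout, 116*(-170) + 481*(41) = 1.
So 116*(-170) ≡ 1 (mod 481); multiply by 39: x ≡ -6630 (mod 481).
Smallest nonnegative: x = -6630 mod 481 = 104.

104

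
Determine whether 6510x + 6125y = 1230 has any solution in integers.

no

gcd(6510, 6125) = 35  (6510 = 1×6125 + 385, 6125 = 15×385 + 350, 385 = 1×350 + 35, 350 = 10×35).
35 does not divide 1230 (remainder 5), so no integer solutions.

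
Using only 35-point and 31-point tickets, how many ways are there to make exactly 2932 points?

3

Need nonnegative integers with 35j + 31k = 2932.
gcd(35, 31) = 1, and 35·(8) + 31·(-9) = 1.
So (j₀, k₀) = (23456, -26388); general j = 23456 + 31t, k = -26388 - 35t.
j ≥ 0 ⇒ t ≥ -756; k ≥ 0 ⇒ t ≤ -754. That's 3 values of t.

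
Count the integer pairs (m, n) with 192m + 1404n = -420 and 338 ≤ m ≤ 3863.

30

gcd(1404, 192) = 12.
By Bézout, 192×(22) + 1404×(-3) = 12.
Particular solution: (49, -7).
General solution: m = 49 + 117t, n = -7 - 16t for integer t.
338 ≤ 49 + 117t ≤ 3863 gives t ∈ [3, 32], which is 30 values.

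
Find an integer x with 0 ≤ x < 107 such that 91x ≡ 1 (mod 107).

gcd(107, 91):
  107 = 1*91 + 16
  91 = 5*16 + 11
  16 = 1*11 + 5
  11 = 2*5 + 1
  5 = 5*1
so gcd(107, 91) = 1.
Back-substitute for Bézout coefficients:
  1 = 11 - 2*5
  ... = 91*(20) + 107*(-17)
So 91*20 ≡ 1 (mod 107), and 20 mod 107 = 20.

20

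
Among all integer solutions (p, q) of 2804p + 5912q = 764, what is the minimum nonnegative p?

gcd(5912, 2804) = 4.
4 divides 764, so solutions exist.
By Bézout, 2804×(175) + 5912×(-83) = 4.
Scale by 764/4 = 191: (p₀, q₀) = (33425, -15853).
General solution: p = 33425 + 1478t, q = -15853 - 701t for integer t.
p ≥ 0: smallest is 33425 mod 1478 = 909 (at t = -22), with q = -431.

909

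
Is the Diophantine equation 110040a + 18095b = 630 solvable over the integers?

yes

gcd(110040, 18095) = 35  (110040 = 6*18095 + 1470, 18095 = 12*1470 + 455, 1470 = 3*455 + 105, 455 = 4*105 + 35, 105 = 3*35).
35 divides 630, so integer solutions exist.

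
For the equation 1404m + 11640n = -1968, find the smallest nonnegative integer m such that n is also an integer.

gcd(11640, 1404):
  11640 = 8·1404 + 408
  1404 = 3·408 + 180
  408 = 2·180 + 48
  180 = 3·48 + 36
  48 = 1·36 + 12
  36 = 3·12
so gcd(11640, 1404) = 12.
12 divides -1968, so solutions exist.
Back-substitute for Bézout coefficients:
  12 = 48 - 1·36
  ... = 1404·(-257) + 11640·(31)
Scale by -1968/12 = -164: (m₀, n₀) = (42148, -5084).
General solution: m = 42148 + 970t, n = -5084 - 117t for integer t.
m ≥ 0: smallest is 42148 mod 970 = 438 (at t = -43), with n = -53.

438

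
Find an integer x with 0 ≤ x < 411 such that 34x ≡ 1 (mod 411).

133

gcd(411, 34) = 1  (411 = 12·34 + 3, 34 = 11·3 + 1, 3 = 3·1).
Back-substituting, 34·(133) + 411·(-11) = 1.
So 34·133 ≡ 1 (mod 411), and 133 mod 411 = 133.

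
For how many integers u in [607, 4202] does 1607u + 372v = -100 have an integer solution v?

gcd(1607, 372):
  1607 = 4·372 + 119
  372 = 3·119 + 15
  119 = 7·15 + 14
  15 = 1·14 + 1
  14 = 14·1
so gcd(1607, 372) = 1.
Back-substitute for Bézout coefficients:
  1 = 15 - 1·14
  ... = 1607·(-25) + 372·(108)
Scale by -100: particular solution (2500, -10800); reduce u mod 372: (268, -1158).
General solution: u = 268 + 372t, v = -1158 - 1607t for integer t.
607 ≤ 268 + 372t ≤ 4202 gives t ∈ [1, 10], which is 10 values.

10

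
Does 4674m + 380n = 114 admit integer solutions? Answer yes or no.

yes

gcd(4674, 380):
  4674 = 12*380 + 114
  380 = 3*114 + 38
  114 = 3*38
so gcd(4674, 380) = 38.
38 divides 114, so integer solutions exist.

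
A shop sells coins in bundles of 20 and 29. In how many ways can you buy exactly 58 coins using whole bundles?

1

Need nonnegative integers with 20j + 29k = 58.
gcd(20, 29) = 1, and 20·(-13) + 29·(9) = 1.
So (j₀, k₀) = (-754, 522); general j = -754 + 29t, k = 522 - 20t.
j ≥ 0 ⇒ t ≥ 26; k ≥ 0 ⇒ t ≤ 26. That's 1 value of t.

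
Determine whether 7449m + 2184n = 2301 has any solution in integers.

gcd(7449, 2184) = 39  (7449 = 3*2184 + 897, 2184 = 2*897 + 390, 897 = 2*390 + 117, 390 = 3*117 + 39, 117 = 3*39).
39 divides 2301, so integer solutions exist.

yes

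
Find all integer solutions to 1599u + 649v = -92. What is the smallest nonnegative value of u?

gcd(1599, 649):
  1599 = 2×649 + 301
  649 = 2×301 + 47
  301 = 6×47 + 19
  47 = 2×19 + 9
  19 = 2×9 + 1
  9 = 9×1
so gcd(1599, 649) = 1.
1 divides -92, so solutions exist.
Back-substitute for Bézout coefficients:
  1 = 19 - 2×9
  ... = 1599×(69) + 649×(-170)
Scale by -92/1 = -92: (u₀, v₀) = (-6348, 15640).
General solution: u = -6348 + 649t, v = 15640 - 1599t for integer t.
u ≥ 0: smallest is -6348 mod 649 = 142 (at t = 10), with v = -350.

142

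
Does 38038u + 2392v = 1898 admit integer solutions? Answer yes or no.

yes

gcd(38038, 2392) = 26  (38038 = 15·2392 + 2158, 2392 = 1·2158 + 234, 2158 = 9·234 + 52, 234 = 4·52 + 26, 52 = 2·26).
26 divides 1898, so integer solutions exist.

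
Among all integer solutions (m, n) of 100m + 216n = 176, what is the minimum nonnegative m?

gcd(216, 100):
  216 = 2×100 + 16
  100 = 6×16 + 4
  16 = 4×4
so gcd(216, 100) = 4.
4 divides 176, so solutions exist.
Back-substitute for Bézout coefficients:
  4 = 100 - 6×16
  ... = 100×(13) + 216×(-6)
Scale by 176/4 = 44: (m₀, n₀) = (572, -264).
General solution: m = 572 + 54t, n = -264 - 25t for integer t.
m ≥ 0: smallest is 572 mod 54 = 32 (at t = -10), with n = -14.

32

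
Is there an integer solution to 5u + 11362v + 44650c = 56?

gcd(11362, 5):
  11362 = 2272*5 + 2
  5 = 2*2 + 1
  2 = 2*1
so gcd(11362, 5) = 1.
gcd(1, 44650) = 1.
1 divides 56, so integer solutions exist.

yes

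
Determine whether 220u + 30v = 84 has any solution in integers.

no

gcd(220, 30) = 10  (220 = 7*30 + 10, 30 = 3*10).
10 does not divide 84 (remainder 4), so no integer solutions.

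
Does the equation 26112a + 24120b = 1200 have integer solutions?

gcd(26112, 24120) = 24  (26112 = 1×24120 + 1992, 24120 = 12×1992 + 216, 1992 = 9×216 + 48, 216 = 4×48 + 24, 48 = 2×24).
24 divides 1200, so integer solutions exist.

yes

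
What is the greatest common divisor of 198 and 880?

22

gcd(880, 198) = 22  (880 = 4·198 + 88, 198 = 2·88 + 22, 88 = 4·22).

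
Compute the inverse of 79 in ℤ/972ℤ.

283

gcd(972, 79):
  972 = 12*79 + 24
  79 = 3*24 + 7
  24 = 3*7 + 3
  7 = 2*3 + 1
  3 = 3*1
so gcd(972, 79) = 1.
Back-substitute for Bézout coefficients:
  1 = 7 - 2*3
  ... = 79*(283) + 972*(-23)
So 79*283 ≡ 1 (mod 972), and 283 mod 972 = 283.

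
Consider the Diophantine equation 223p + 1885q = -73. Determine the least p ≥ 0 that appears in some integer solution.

gcd(1885, 223):
  1885 = 8*223 + 101
  223 = 2*101 + 21
  101 = 4*21 + 17
  21 = 1*17 + 4
  17 = 4*4 + 1
  4 = 4*1
so gcd(1885, 223) = 1.
1 divides -73, so solutions exist.
Back-substitute for Bézout coefficients:
  1 = 17 - 4*4
  ... = 223*(-448) + 1885*(53)
Scale by -73/1 = -73: (p₀, q₀) = (32704, -3869).
General solution: p = 32704 + 1885t, q = -3869 - 223t for integer t.
p ≥ 0: smallest is 32704 mod 1885 = 659 (at t = -17), with q = -78.

659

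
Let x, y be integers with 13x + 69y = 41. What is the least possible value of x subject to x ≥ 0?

35

gcd(69, 13):
  69 = 5*13 + 4
  13 = 3*4 + 1
  4 = 4*1
so gcd(69, 13) = 1.
1 divides 41, so solutions exist.
Back-substitute for Bézout coefficients:
  1 = 13 - 3*4
  ... = 13*(16) + 69*(-3)
Scale by 41/1 = 41: (x₀, y₀) = (656, -123).
General solution: x = 656 + 69t, y = -123 - 13t for integer t.
x ≥ 0: smallest is 656 mod 69 = 35 (at t = -9), with y = -6.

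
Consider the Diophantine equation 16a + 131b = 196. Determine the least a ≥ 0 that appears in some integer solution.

gcd(131, 16) = 1  (131 = 8×16 + 3, 16 = 5×3 + 1, 3 = 3×1).
1 divides 196, so solutions exist.
Back-substituting, 16×(41) + 131×(-5) = 1.
Scale by 196/1 = 196: (a₀, b₀) = (8036, -980).
General solution: a = 8036 + 131t, b = -980 - 16t for integer t.
a ≥ 0: smallest is 8036 mod 131 = 45 (at t = -61), with b = -4.

45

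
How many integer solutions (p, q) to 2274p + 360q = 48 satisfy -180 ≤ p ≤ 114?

gcd(2274, 360) = 6  (2274 = 6*360 + 114, 360 = 3*114 + 18, 114 = 6*18 + 6, 18 = 3*6).
Back-substituting, 2274*(19) + 360*(-120) = 6.
Scale by 8: particular solution (152, -960); reduce p mod 60: (32, -202).
General solution: p = 32 + 60t, q = -202 - 379t for integer t.
-180 ≤ 32 + 60t ≤ 114 gives t ∈ [-3, 1], which is 5 values.

5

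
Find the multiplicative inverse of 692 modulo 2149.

1413

gcd(2149, 692) = 1.
By Bézout, 692·(-736) + 2149·(237) = 1.
So 692·-736 ≡ 1 (mod 2149), and -736 mod 2149 = 1413.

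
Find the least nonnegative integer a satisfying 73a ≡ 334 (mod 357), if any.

298

gcd(357, 73) = 1  (357 = 4·73 + 65, 73 = 1·65 + 8, 65 = 8·8 + 1, 8 = 8·1).
1 divides 334, so solutions exist.
Back-substituting, 73·(-44) + 357·(9) = 1.
So 73·(-44) ≡ 1 (mod 357); multiply by 334: a ≡ -14696 (mod 357).
Smallest nonnegative: a = -14696 mod 357 = 298.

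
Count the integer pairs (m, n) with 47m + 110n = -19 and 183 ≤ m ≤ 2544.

21

gcd(110, 47) = 1.
By Bézout, 47*(-7) + 110*(3) = 1.
Particular solution: (23, -10).
General solution: m = 23 + 110t, n = -10 - 47t for integer t.
183 ≤ 23 + 110t ≤ 2544 gives t ∈ [2, 22], which is 21 values.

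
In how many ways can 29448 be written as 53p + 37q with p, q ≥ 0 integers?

15

gcd(53, 37) = 1.
By Bézout, 53·(7) + 37·(-10) = 1.
One solution: (9, 783).
General: p = 9 + 37t, q = 783 - 53t.
p ≥ 0 ⇒ t ≥ 0; q ≥ 0 ⇒ t ≤ 14. So t ∈ [0, 14]: 15 solutions.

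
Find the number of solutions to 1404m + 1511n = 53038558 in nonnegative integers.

25

gcd(1511, 1404):
  1511 = 1*1404 + 107
  1404 = 13*107 + 13
  107 = 8*13 + 3
  13 = 4*3 + 1
  3 = 3*1
so gcd(1511, 1404) = 1.
Back-substitute for Bézout coefficients:
  1 = 13 - 4*3
  ... = 1404*(466) + 1511*(-433)
Scale by 53038558: one solution is (24715968028, -22965695614). Reduce m mod 1511: (90, 35018).
General: m = 90 + 1511t, n = 35018 - 1404t.
m ≥ 0 ⇒ t ≥ 0; n ≥ 0 ⇒ t ≤ 24. So t ∈ [0, 24]: 25 solutions.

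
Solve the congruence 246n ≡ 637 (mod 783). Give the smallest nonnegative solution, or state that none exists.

gcd(783, 246):
  783 = 3×246 + 45
  246 = 5×45 + 21
  45 = 2×21 + 3
  21 = 7×3
so gcd(783, 246) = 3.
3 does not divide 637, so the congruence has no solution.

no solution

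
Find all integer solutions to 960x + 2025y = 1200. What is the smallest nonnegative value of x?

35

gcd(2025, 960) = 15.
15 divides 1200, so solutions exist.
By Bézout, 960*(19) + 2025*(-9) = 15.
Scale by 1200/15 = 80: (x₀, y₀) = (1520, -720).
General solution: x = 1520 + 135t, y = -720 - 64t for integer t.
x ≥ 0: smallest is 1520 mod 135 = 35 (at t = -11), with y = -16.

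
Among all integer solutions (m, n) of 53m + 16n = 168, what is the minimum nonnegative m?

8

gcd(53, 16) = 1.
1 divides 168, so solutions exist.
By Bézout, 53*(-3) + 16*(10) = 1.
Scale by 168/1 = 168: (m₀, n₀) = (-504, 1680).
General solution: m = -504 + 16t, n = 1680 - 53t for integer t.
m ≥ 0: smallest is -504 mod 16 = 8 (at t = 32), with n = -16.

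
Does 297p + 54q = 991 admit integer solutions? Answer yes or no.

no

gcd(297, 54) = 27  (297 = 5×54 + 27, 54 = 2×27).
27 does not divide 991 (remainder 19), so no integer solutions.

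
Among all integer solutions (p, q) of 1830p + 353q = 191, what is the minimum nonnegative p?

gcd(1830, 353):
  1830 = 5·353 + 65
  353 = 5·65 + 28
  65 = 2·28 + 9
  28 = 3·9 + 1
  9 = 9·1
so gcd(1830, 353) = 1.
1 divides 191, so solutions exist.
Back-substitute for Bézout coefficients:
  1 = 28 - 3·9
  ... = 1830·(-38) + 353·(197)
Scale by 191/1 = 191: (p₀, q₀) = (-7258, 37627).
General solution: p = -7258 + 353t, q = 37627 - 1830t for integer t.
p ≥ 0: smallest is -7258 mod 353 = 155 (at t = 21), with q = -803.

155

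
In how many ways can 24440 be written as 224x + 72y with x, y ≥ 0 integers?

12

gcd(224, 72):
  224 = 3*72 + 8
  72 = 9*8
so gcd(224, 72) = 8.
Back-substitute for Bézout coefficients:
  8 = 224 - 3*72
  ... = 224*(1) + 72*(-3)
Scale by 3055: one solution is (3055, -9165). Reduce x mod 9: (4, 327).
General: x = 4 + 9t, y = 327 - 28t.
x ≥ 0 ⇒ t ≥ 0; y ≥ 0 ⇒ t ≤ 11. So t ∈ [0, 11]: 12 solutions.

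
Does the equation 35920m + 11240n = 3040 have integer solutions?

yes

gcd(35920, 11240) = 40.
40 divides 3040, so integer solutions exist.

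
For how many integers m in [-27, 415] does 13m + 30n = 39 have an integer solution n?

15

gcd(30, 13):
  30 = 2*13 + 4
  13 = 3*4 + 1
  4 = 4*1
so gcd(30, 13) = 1.
Back-substitute for Bézout coefficients:
  1 = 13 - 3*4
  ... = 13*(7) + 30*(-3)
Scale by 39: particular solution (273, -117); reduce m mod 30: (3, 0).
General solution: m = 3 + 30t, n = 0 - 13t for integer t.
-27 ≤ 3 + 30t ≤ 415 gives t ∈ [-1, 13], which is 15 values.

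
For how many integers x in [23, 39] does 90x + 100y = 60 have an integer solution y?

gcd(100, 90) = 10  (100 = 1*90 + 10, 90 = 9*10).
Back-substituting, 90*(-1) + 100*(1) = 10.
Scale by 6: particular solution (-6, 6); reduce x mod 10: (4, -3).
General solution: x = 4 + 10t, y = -3 - 9t for integer t.
23 ≤ 4 + 10t ≤ 39 gives t ∈ [2, 3], which is 2 values.

2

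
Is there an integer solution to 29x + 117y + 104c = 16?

gcd(117, 29) = 1  (117 = 4·29 + 1, 29 = 29·1).
gcd(1, 104) = 1.
1 divides 16, so integer solutions exist.

yes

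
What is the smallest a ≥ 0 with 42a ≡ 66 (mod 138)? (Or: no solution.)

18

gcd(138, 42):
  138 = 3·42 + 12
  42 = 3·12 + 6
  12 = 2·6
so gcd(138, 42) = 6.
6 divides 66, so solutions exist.
Back-substitute for Bézout coefficients:
  6 = 42 - 3·12
  ... = 42·(10) + 138·(-3)
So 42·(10) ≡ 6 (mod 138); multiply by 11: a ≡ 110 (mod 23).
Smallest nonnegative: a = 110 mod 23 = 18.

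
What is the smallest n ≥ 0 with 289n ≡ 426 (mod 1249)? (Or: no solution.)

gcd(1249, 289):
  1249 = 4·289 + 93
  289 = 3·93 + 10
  93 = 9·10 + 3
  10 = 3·3 + 1
  3 = 3·1
so gcd(1249, 289) = 1.
1 divides 426, so solutions exist.
Back-substitute for Bézout coefficients:
  1 = 10 - 3·3
  ... = 289·(376) + 1249·(-87)
So 289·(376) ≡ 1 (mod 1249); multiply by 426: n ≡ 160176 (mod 1249).
Smallest nonnegative: n = 160176 mod 1249 = 304.

304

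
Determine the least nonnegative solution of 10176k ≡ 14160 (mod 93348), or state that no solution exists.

gcd(93348, 10176):
  93348 = 9×10176 + 1764
  10176 = 5×1764 + 1356
  1764 = 1×1356 + 408
  1356 = 3×408 + 132
  408 = 3×132 + 12
  132 = 11×12
so gcd(93348, 10176) = 12.
12 divides 14160, so solutions exist.
Back-substitute for Bézout coefficients:
  12 = 408 - 3×132
  ... = 10176×(-688) + 93348×(75)
So 10176×(-688) ≡ 12 (mod 93348); multiply by 1180: k ≡ -811840 (mod 7779).
Smallest nonnegative: k = -811840 mod 7779 = 4955.

4955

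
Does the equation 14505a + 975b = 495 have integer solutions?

gcd(14505, 975) = 15  (14505 = 14×975 + 855, 975 = 1×855 + 120, 855 = 7×120 + 15, 120 = 8×15).
15 divides 495, so integer solutions exist.

yes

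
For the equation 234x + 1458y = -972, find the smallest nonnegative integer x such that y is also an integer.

27

gcd(1458, 234) = 18  (1458 = 6·234 + 54, 234 = 4·54 + 18, 54 = 3·18).
18 divides -972, so solutions exist.
Back-substituting, 234·(25) + 1458·(-4) = 18.
Scale by -972/18 = -54: (x₀, y₀) = (-1350, 216).
General solution: x = -1350 + 81t, y = 216 - 13t for integer t.
x ≥ 0: smallest is -1350 mod 81 = 27 (at t = 17), with y = -5.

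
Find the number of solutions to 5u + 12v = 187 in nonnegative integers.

gcd(12, 5) = 1  (12 = 2*5 + 2, 5 = 2*2 + 1, 2 = 2*1).
Back-substituting, 5*(5) + 12*(-2) = 1.
Scale by 187: one solution is (935, -374). Reduce u mod 12: (11, 11).
General: u = 11 + 12t, v = 11 - 5t.
u ≥ 0 ⇒ t ≥ 0; v ≥ 0 ⇒ t ≤ 2. So t ∈ [0, 2]: 3 solutions.

3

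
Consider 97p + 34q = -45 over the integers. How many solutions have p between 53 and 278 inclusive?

gcd(97, 34) = 1.
By Bézout, 97*(-7) + 34*(20) = 1.
Particular solution: (9, -27).
General solution: p = 9 + 34t, q = -27 - 97t for integer t.
53 ≤ 9 + 34t ≤ 278 gives t ∈ [2, 7], which is 6 values.

6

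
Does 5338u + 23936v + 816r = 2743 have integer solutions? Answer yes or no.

gcd(23936, 5338) = 34  (23936 = 4*5338 + 2584, 5338 = 2*2584 + 170, 2584 = 15*170 + 34, 170 = 5*34).
gcd(34, 816) = 34.
34 does not divide 2743 (remainder 23), so no integer solutions.

no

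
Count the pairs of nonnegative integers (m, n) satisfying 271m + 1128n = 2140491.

7

gcd(1128, 271) = 1  (1128 = 4*271 + 44, 271 = 6*44 + 7, 44 = 6*7 + 2, 7 = 3*2 + 1, 2 = 2*1).
Back-substituting, 271*(487) + 1128*(-117) = 1.
Scale by 2140491: one solution is (1042419117, -250437447). Reduce m mod 1128: (477, 1783).
General: m = 477 + 1128t, n = 1783 - 271t.
m ≥ 0 ⇒ t ≥ 0; n ≥ 0 ⇒ t ≤ 6. So t ∈ [0, 6]: 7 solutions.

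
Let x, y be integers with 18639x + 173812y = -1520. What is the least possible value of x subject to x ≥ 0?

2956

gcd(173812, 18639) = 19  (173812 = 9·18639 + 6061, 18639 = 3·6061 + 456, 6061 = 13·456 + 133, 456 = 3·133 + 57, 133 = 2·57 + 19, 57 = 3·19).
19 divides -1520, so solutions exist.
Back-substituting, 18639·(-2667) + 173812·(286) = 19.
Scale by -1520/19 = -80: (x₀, y₀) = (213360, -22880).
General solution: x = 213360 + 9148t, y = -22880 - 981t for integer t.
x ≥ 0: smallest is 213360 mod 9148 = 2956 (at t = -23), with y = -317.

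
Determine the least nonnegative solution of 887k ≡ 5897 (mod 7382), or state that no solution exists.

2029

gcd(7382, 887) = 1.
1 divides 5897, so solutions exist.
By Bézout, 887·(-1781) + 7382·(214) = 1.
So 887·(-1781) ≡ 1 (mod 7382); multiply by 5897: k ≡ -10502557 (mod 7382).
Smallest nonnegative: k = -10502557 mod 7382 = 2029.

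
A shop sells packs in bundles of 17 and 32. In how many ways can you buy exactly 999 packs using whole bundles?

Need nonnegative integers with 17j + 32k = 999.
gcd(17, 32) = 1, and 17·(-15) + 32·(8) = 1.
So (j₀, k₀) = (-14985, 7992); general j = -14985 + 32t, k = 7992 - 17t.
j ≥ 0 ⇒ t ≥ 469; k ≥ 0 ⇒ t ≤ 470. That's 2 values of t.

2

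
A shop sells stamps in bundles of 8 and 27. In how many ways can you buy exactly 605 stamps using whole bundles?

Need nonnegative integers with 8j + 27k = 605.
gcd(8, 27) = 1, and 8·(-10) + 27·(3) = 1.
So (j₀, k₀) = (-6050, 1815); general j = -6050 + 27t, k = 1815 - 8t.
j ≥ 0 ⇒ t ≥ 225; k ≥ 0 ⇒ t ≤ 226. That's 2 values of t.

2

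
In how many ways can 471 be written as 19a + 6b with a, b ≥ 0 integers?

gcd(19, 6):
  19 = 3×6 + 1
  6 = 6×1
so gcd(19, 6) = 1.
Back-substitute for Bézout coefficients:
  1 = 19 - 3×6
  ... = 19×(1) + 6×(-3)
Scale by 471: one solution is (471, -1413). Reduce a mod 6: (3, 69).
General: a = 3 + 6t, b = 69 - 19t.
a ≥ 0 ⇒ t ≥ 0; b ≥ 0 ⇒ t ≤ 3. So t ∈ [0, 3]: 4 solutions.

4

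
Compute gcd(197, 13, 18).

1

gcd(197, 13) = 1  (197 = 15·13 + 2, 13 = 6·2 + 1, 2 = 2·1).
gcd(1, 18) = 1.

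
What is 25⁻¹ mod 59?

gcd(59, 25) = 1  (59 = 2*25 + 9, 25 = 2*9 + 7, 9 = 1*7 + 2, 7 = 3*2 + 1, 2 = 2*1).
Back-substituting, 25*(26) + 59*(-11) = 1.
So 25*26 ≡ 1 (mod 59), and 26 mod 59 = 26.

26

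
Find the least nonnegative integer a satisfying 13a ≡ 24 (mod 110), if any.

78

gcd(110, 13) = 1.
1 divides 24, so solutions exist.
By Bézout, 13·(17) + 110·(-2) = 1.
So 13·(17) ≡ 1 (mod 110); multiply by 24: a ≡ 408 (mod 110).
Smallest nonnegative: a = 408 mod 110 = 78.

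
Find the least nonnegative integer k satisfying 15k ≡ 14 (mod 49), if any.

14

gcd(49, 15) = 1  (49 = 3×15 + 4, 15 = 3×4 + 3, 4 = 1×3 + 1, 3 = 3×1).
1 divides 14, so solutions exist.
Back-substituting, 15×(-13) + 49×(4) = 1.
So 15×(-13) ≡ 1 (mod 49); multiply by 14: k ≡ -182 (mod 49).
Smallest nonnegative: k = -182 mod 49 = 14.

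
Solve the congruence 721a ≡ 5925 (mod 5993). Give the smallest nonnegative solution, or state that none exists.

gcd(5993, 721) = 1.
1 divides 5925, so solutions exist.
By Bézout, 721·(-1172) + 5993·(141) = 1.
So 721·(-1172) ≡ 1 (mod 5993); multiply by 5925: a ≡ -6944100 (mod 5993).
Smallest nonnegative: a = -6944100 mod 5993 = 1787.

1787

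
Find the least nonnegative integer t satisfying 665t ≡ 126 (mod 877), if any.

471

gcd(877, 665) = 1.
1 divides 126, so solutions exist.
By Bézout, 665*(-393) + 877*(298) = 1.
So 665*(-393) ≡ 1 (mod 877); multiply by 126: t ≡ -49518 (mod 877).
Smallest nonnegative: t = -49518 mod 877 = 471.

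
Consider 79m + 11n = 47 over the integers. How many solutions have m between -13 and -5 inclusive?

0

gcd(79, 11):
  79 = 7×11 + 2
  11 = 5×2 + 1
  2 = 2×1
so gcd(79, 11) = 1.
Back-substitute for Bézout coefficients:
  1 = 11 - 5×2
  ... = 79×(-5) + 11×(36)
Scale by 47: particular solution (-235, 1692); reduce m mod 11: (7, -46).
General solution: m = 7 + 11t, n = -46 - 79t for integer t.
-13 ≤ 7 + 11t ≤ -5 gives t ∈ [-1, -2], which is 0 values.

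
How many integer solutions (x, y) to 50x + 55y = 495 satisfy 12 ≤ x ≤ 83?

gcd(55, 50) = 5  (55 = 1·50 + 5, 50 = 10·5).
Back-substituting, 50·(-1) + 55·(1) = 5.
Scale by 99: particular solution (-99, 99); reduce x mod 11: (0, 9).
General solution: x = 0 + 11t, y = 9 - 10t for integer t.
12 ≤ 0 + 11t ≤ 83 gives t ∈ [2, 7], which is 6 values.

6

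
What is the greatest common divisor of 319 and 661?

1

gcd(661, 319):
  661 = 2*319 + 23
  319 = 13*23 + 20
  23 = 1*20 + 3
  20 = 6*3 + 2
  3 = 1*2 + 1
  2 = 2*1
so gcd(661, 319) = 1.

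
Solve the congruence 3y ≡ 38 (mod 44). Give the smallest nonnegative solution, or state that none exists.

gcd(44, 3) = 1  (44 = 14*3 + 2, 3 = 1*2 + 1, 2 = 2*1).
1 divides 38, so solutions exist.
Back-substituting, 3*(15) + 44*(-1) = 1.
So 3*(15) ≡ 1 (mod 44); multiply by 38: y ≡ 570 (mod 44).
Smallest nonnegative: y = 570 mod 44 = 42.

42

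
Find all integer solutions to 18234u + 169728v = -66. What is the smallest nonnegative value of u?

gcd(169728, 18234) = 6  (169728 = 9×18234 + 5622, 18234 = 3×5622 + 1368, 5622 = 4×1368 + 150, 1368 = 9×150 + 18, 150 = 8×18 + 6, 18 = 3×6).
6 divides -66, so solutions exist.
Back-substituting, 18234×(-9057) + 169728×(973) = 6.
Scale by -66/6 = -11: (u₀, v₀) = (99627, -10703).
General solution: u = 99627 + 28288t, v = -10703 - 3039t for integer t.
u ≥ 0: smallest is 99627 mod 28288 = 14763 (at t = -3), with v = -1586.

14763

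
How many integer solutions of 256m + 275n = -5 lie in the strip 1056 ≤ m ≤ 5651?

gcd(275, 256) = 1.
By Bézout, 256×(-29) + 275×(27) = 1.
Particular solution: (145, -135).
General solution: m = 145 + 275t, n = -135 - 256t for integer t.
1056 ≤ 145 + 275t ≤ 5651 gives t ∈ [4, 20], which is 17 values.

17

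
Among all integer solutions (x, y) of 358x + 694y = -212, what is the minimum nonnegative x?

gcd(694, 358):
  694 = 1×358 + 336
  358 = 1×336 + 22
  336 = 15×22 + 6
  22 = 3×6 + 4
  6 = 1×4 + 2
  4 = 2×2
so gcd(694, 358) = 2.
2 divides -212, so solutions exist.
Back-substitute for Bézout coefficients:
  2 = 6 - 1×4
  ... = 358×(-126) + 694×(65)
Scale by -212/2 = -106: (x₀, y₀) = (13356, -6890).
General solution: x = 13356 + 347t, y = -6890 - 179t for integer t.
x ≥ 0: smallest is 13356 mod 347 = 170 (at t = -38), with y = -88.

170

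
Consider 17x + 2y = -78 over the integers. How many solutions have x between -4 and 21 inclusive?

13

gcd(17, 2) = 1  (17 = 8×2 + 1, 2 = 2×1).
Back-substituting, 17×(1) + 2×(-8) = 1.
Scale by -78: particular solution (-78, 624); reduce x mod 2: (0, -39).
General solution: x = 0 + 2t, y = -39 - 17t for integer t.
-4 ≤ 0 + 2t ≤ 21 gives t ∈ [-2, 10], which is 13 values.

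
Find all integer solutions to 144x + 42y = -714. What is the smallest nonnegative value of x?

0

gcd(144, 42):
  144 = 3*42 + 18
  42 = 2*18 + 6
  18 = 3*6
so gcd(144, 42) = 6.
6 divides -714, so solutions exist.
Back-substitute for Bézout coefficients:
  6 = 42 - 2*18
  ... = 144*(-2) + 42*(7)
Scale by -714/6 = -119: (x₀, y₀) = (238, -833).
General solution: x = 238 + 7t, y = -833 - 24t for integer t.
x ≥ 0: smallest is 238 mod 7 = 0 (at t = -34), with y = -17.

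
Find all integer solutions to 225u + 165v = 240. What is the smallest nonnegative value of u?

gcd(225, 165) = 15  (225 = 1·165 + 60, 165 = 2·60 + 45, 60 = 1·45 + 15, 45 = 3·15).
15 divides 240, so solutions exist.
Back-substituting, 225·(3) + 165·(-4) = 15.
Scale by 240/15 = 16: (u₀, v₀) = (48, -64).
General solution: u = 48 + 11t, v = -64 - 15t for integer t.
u ≥ 0: smallest is 48 mod 11 = 4 (at t = -4), with v = -4.

4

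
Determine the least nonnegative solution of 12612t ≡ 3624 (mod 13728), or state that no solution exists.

gcd(13728, 12612):
  13728 = 1·12612 + 1116
  12612 = 11·1116 + 336
  1116 = 3·336 + 108
  336 = 3·108 + 12
  108 = 9·12
so gcd(13728, 12612) = 12.
12 divides 3624, so solutions exist.
Back-substitute for Bézout coefficients:
  12 = 336 - 3·108
  ... = 12612·(123) + 13728·(-113)
So 12612·(123) ≡ 12 (mod 13728); multiply by 302: t ≡ 37146 (mod 1144).
Smallest nonnegative: t = 37146 mod 1144 = 538.

538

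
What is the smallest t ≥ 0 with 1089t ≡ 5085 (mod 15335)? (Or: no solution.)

gcd(15335, 1089) = 1  (15335 = 14*1089 + 89, 1089 = 12*89 + 21, 89 = 4*21 + 5, 21 = 4*5 + 1, 5 = 5*1).
1 divides 5085, so solutions exist.
Back-substituting, 1089*(2929) + 15335*(-208) = 1.
So 1089*(2929) ≡ 1 (mod 15335); multiply by 5085: t ≡ 14893965 (mod 15335).
Smallest nonnegative: t = 14893965 mod 15335 = 3680.

3680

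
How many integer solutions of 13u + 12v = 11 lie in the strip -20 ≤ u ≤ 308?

gcd(13, 12) = 1  (13 = 1·12 + 1, 12 = 12·1).
Back-substituting, 13·(1) + 12·(-1) = 1.
Scale by 11: particular solution (11, -11); reduce u mod 12: (11, -11).
General solution: u = 11 + 12t, v = -11 - 13t for integer t.
-20 ≤ 11 + 12t ≤ 308 gives t ∈ [-2, 24], which is 27 values.

27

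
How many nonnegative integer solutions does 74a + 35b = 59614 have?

gcd(74, 35):
  74 = 2·35 + 4
  35 = 8·4 + 3
  4 = 1·3 + 1
  3 = 3·1
so gcd(74, 35) = 1.
Back-substitute for Bézout coefficients:
  1 = 4 - 1·3
  ... = 74·(9) + 35·(-19)
Scale by 59614: one solution is (536526, -1132666). Reduce a mod 35: (11, 1680).
General: a = 11 + 35t, b = 1680 - 74t.
a ≥ 0 ⇒ t ≥ 0; b ≥ 0 ⇒ t ≤ 22. So t ∈ [0, 22]: 23 solutions.

23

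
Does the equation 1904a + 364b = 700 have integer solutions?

gcd(1904, 364):
  1904 = 5*364 + 84
  364 = 4*84 + 28
  84 = 3*28
so gcd(1904, 364) = 28.
28 divides 700, so integer solutions exist.

yes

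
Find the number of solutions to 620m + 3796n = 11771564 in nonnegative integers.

gcd(3796, 620):
  3796 = 6×620 + 76
  620 = 8×76 + 12
  76 = 6×12 + 4
  12 = 3×4
so gcd(3796, 620) = 4.
Back-substitute for Bézout coefficients:
  4 = 76 - 6×12
  ... = 620×(-300) + 3796×(49)
Scale by 2942891: one solution is (-882867300, 144201659). Reduce m mod 949: (686, 2989).
General: m = 686 + 949t, n = 2989 - 155t.
m ≥ 0 ⇒ t ≥ 0; n ≥ 0 ⇒ t ≤ 19. So t ∈ [0, 19]: 20 solutions.

20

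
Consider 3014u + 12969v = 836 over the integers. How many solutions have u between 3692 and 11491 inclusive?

gcd(12969, 3014) = 11.
By Bézout, 3014·(142) + 12969·(-33) = 11.
Particular solution: (181, -42).
General solution: u = 181 + 1179t, v = -42 - 274t for integer t.
3692 ≤ 181 + 1179t ≤ 11491 gives t ∈ [3, 9], which is 7 values.

7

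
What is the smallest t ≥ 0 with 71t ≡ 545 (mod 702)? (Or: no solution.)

gcd(702, 71) = 1  (702 = 9*71 + 63, 71 = 1*63 + 8, 63 = 7*8 + 7, 8 = 1*7 + 1, 7 = 7*1).
1 divides 545, so solutions exist.
Back-substituting, 71*(89) + 702*(-9) = 1.
So 71*(89) ≡ 1 (mod 702); multiply by 545: t ≡ 48505 (mod 702).
Smallest nonnegative: t = 48505 mod 702 = 67.

67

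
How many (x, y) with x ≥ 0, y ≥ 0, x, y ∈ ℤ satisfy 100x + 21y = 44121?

22

gcd(100, 21) = 1  (100 = 4*21 + 16, 21 = 1*16 + 5, 16 = 3*5 + 1, 5 = 5*1).
Back-substituting, 100*(4) + 21*(-19) = 1.
Scale by 44121: one solution is (176484, -838299). Reduce x mod 21: (0, 2101).
General: x = 0 + 21t, y = 2101 - 100t.
x ≥ 0 ⇒ t ≥ 0; y ≥ 0 ⇒ t ≤ 21. So t ∈ [0, 21]: 22 solutions.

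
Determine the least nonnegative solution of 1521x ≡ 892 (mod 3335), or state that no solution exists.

3272

gcd(3335, 1521) = 1  (3335 = 2·1521 + 293, 1521 = 5·293 + 56, 293 = 5·56 + 13, 56 = 4·13 + 4, 13 = 3·4 + 1, 4 = 4·1).
1 divides 892, so solutions exist.
Back-substituting, 1521·(-774) + 3335·(353) = 1.
So 1521·(-774) ≡ 1 (mod 3335); multiply by 892: x ≡ -690408 (mod 3335).
Smallest nonnegative: x = -690408 mod 3335 = 3272.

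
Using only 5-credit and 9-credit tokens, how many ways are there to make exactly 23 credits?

1

Need nonnegative integers with 5j + 9k = 23.
gcd(5, 9) = 1, and 5·(2) + 9·(-1) = 1.
So (j₀, k₀) = (46, -23); general j = 46 + 9t, k = -23 - 5t.
j ≥ 0 ⇒ t ≥ -5; k ≥ 0 ⇒ t ≤ -5. That's 1 value of t.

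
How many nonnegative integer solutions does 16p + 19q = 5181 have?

gcd(19, 16) = 1.
By Bézout, 16*(6) + 19*(-5) = 1.
One solution: (2, 271).
General: p = 2 + 19t, q = 271 - 16t.
p ≥ 0 ⇒ t ≥ 0; q ≥ 0 ⇒ t ≤ 16. So t ∈ [0, 16]: 17 solutions.

17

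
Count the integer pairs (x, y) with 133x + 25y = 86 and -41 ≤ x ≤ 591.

25

gcd(133, 25) = 1  (133 = 5×25 + 8, 25 = 3×8 + 1, 8 = 8×1).
Back-substituting, 133×(-3) + 25×(16) = 1.
Scale by 86: particular solution (-258, 1376); reduce x mod 25: (17, -87).
General solution: x = 17 + 25t, y = -87 - 133t for integer t.
-41 ≤ 17 + 25t ≤ 591 gives t ∈ [-2, 22], which is 25 values.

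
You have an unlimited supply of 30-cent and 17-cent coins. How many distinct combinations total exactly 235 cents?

1

Need nonnegative integers with 30j + 17k = 235.
gcd(30, 17) = 1, and 30·(4) + 17·(-7) = 1.
So (j₀, k₀) = (940, -1645); general j = 940 + 17t, k = -1645 - 30t.
j ≥ 0 ⇒ t ≥ -55; k ≥ 0 ⇒ t ≤ -55. That's 1 value of t.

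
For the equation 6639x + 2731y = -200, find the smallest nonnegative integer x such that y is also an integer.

gcd(6639, 2731):
  6639 = 2×2731 + 1177
  2731 = 2×1177 + 377
  1177 = 3×377 + 46
  377 = 8×46 + 9
  46 = 5×9 + 1
  9 = 9×1
so gcd(6639, 2731) = 1.
1 divides -200, so solutions exist.
Back-substitute for Bézout coefficients:
  1 = 46 - 5×9
  ... = 6639×(297) + 2731×(-722)
Scale by -200/1 = -200: (x₀, y₀) = (-59400, 144400).
General solution: x = -59400 + 2731t, y = 144400 - 6639t for integer t.
x ≥ 0: smallest is -59400 mod 2731 = 682 (at t = 22), with y = -1658.

682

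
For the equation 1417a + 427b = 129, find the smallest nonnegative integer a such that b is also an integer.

gcd(1417, 427):
  1417 = 3×427 + 136
  427 = 3×136 + 19
  136 = 7×19 + 3
  19 = 6×3 + 1
  3 = 3×1
so gcd(1417, 427) = 1.
1 divides 129, so solutions exist.
Back-substitute for Bézout coefficients:
  1 = 19 - 6×3
  ... = 1417×(-135) + 427×(448)
Scale by 129/1 = 129: (a₀, b₀) = (-17415, 57792).
General solution: a = -17415 + 427t, b = 57792 - 1417t for integer t.
a ≥ 0: smallest is -17415 mod 427 = 92 (at t = 41), with b = -305.

92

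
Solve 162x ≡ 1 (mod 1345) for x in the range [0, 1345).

gcd(1345, 162):
  1345 = 8×162 + 49
  162 = 3×49 + 15
  49 = 3×15 + 4
  15 = 3×4 + 3
  4 = 1×3 + 1
  3 = 3×1
so gcd(1345, 162) = 1.
Back-substitute for Bézout coefficients:
  1 = 4 - 1×3
  ... = 162×(-357) + 1345×(43)
So 162×-357 ≡ 1 (mod 1345), and -357 mod 1345 = 988.

988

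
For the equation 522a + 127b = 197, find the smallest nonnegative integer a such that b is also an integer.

5

gcd(522, 127) = 1.
1 divides 197, so solutions exist.
By Bézout, 522×(-9) + 127×(37) = 1.
Scale by 197/1 = 197: (a₀, b₀) = (-1773, 7289).
General solution: a = -1773 + 127t, b = 7289 - 522t for integer t.
a ≥ 0: smallest is -1773 mod 127 = 5 (at t = 14), with b = -19.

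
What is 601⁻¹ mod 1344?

937

gcd(1344, 601) = 1.
By Bézout, 601*(-407) + 1344*(182) = 1.
So 601*-407 ≡ 1 (mod 1344), and -407 mod 1344 = 937.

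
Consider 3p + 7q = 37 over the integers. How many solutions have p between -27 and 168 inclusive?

28

gcd(7, 3) = 1.
By Bézout, 3*(-2) + 7*(1) = 1.
Particular solution: (3, 4).
General solution: p = 3 + 7t, q = 4 - 3t for integer t.
-27 ≤ 3 + 7t ≤ 168 gives t ∈ [-4, 23], which is 28 values.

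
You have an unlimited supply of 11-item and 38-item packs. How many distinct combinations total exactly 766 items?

2

Need nonnegative integers with 11j + 38k = 766.
gcd(11, 38) = 1, and 11·(7) + 38·(-2) = 1.
So (j₀, k₀) = (5362, -1532); general j = 5362 + 38t, k = -1532 - 11t.
j ≥ 0 ⇒ t ≥ -141; k ≥ 0 ⇒ t ≤ -140. That's 2 values of t.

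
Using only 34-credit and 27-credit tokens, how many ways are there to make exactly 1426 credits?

Need nonnegative integers with 34j + 27k = 1426.
gcd(34, 27) = 1, and 34·(4) + 27·(-5) = 1.
So (j₀, k₀) = (5704, -7130); general j = 5704 + 27t, k = -7130 - 34t.
j ≥ 0 ⇒ t ≥ -211; k ≥ 0 ⇒ t ≤ -210. That's 2 values of t.

2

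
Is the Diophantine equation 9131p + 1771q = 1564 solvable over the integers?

gcd(9131, 1771) = 23  (9131 = 5·1771 + 276, 1771 = 6·276 + 115, 276 = 2·115 + 46, 115 = 2·46 + 23, 46 = 2·23).
23 divides 1564, so integer solutions exist.

yes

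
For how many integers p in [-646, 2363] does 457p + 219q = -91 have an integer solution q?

14

gcd(457, 219):
  457 = 2*219 + 19
  219 = 11*19 + 10
  19 = 1*10 + 9
  10 = 1*9 + 1
  9 = 9*1
so gcd(457, 219) = 1.
Back-substitute for Bézout coefficients:
  1 = 10 - 1*9
  ... = 457*(-23) + 219*(48)
Scale by -91: particular solution (2093, -4368); reduce p mod 219: (122, -255).
General solution: p = 122 + 219t, q = -255 - 457t for integer t.
-646 ≤ 122 + 219t ≤ 2363 gives t ∈ [-3, 10], which is 14 values.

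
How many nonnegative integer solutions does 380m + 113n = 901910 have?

gcd(380, 113) = 1  (380 = 3×113 + 41, 113 = 2×41 + 31, 41 = 1×31 + 10, 31 = 3×10 + 1, 10 = 10×1).
Back-substituting, 380×(-11) + 113×(37) = 1.
Scale by 901910: one solution is (-9921010, 33370670). Reduce m mod 113: (51, 7810).
General: m = 51 + 113t, n = 7810 - 380t.
m ≥ 0 ⇒ t ≥ 0; n ≥ 0 ⇒ t ≤ 20. So t ∈ [0, 20]: 21 solutions.

21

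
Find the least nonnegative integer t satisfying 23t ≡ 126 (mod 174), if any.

66

gcd(174, 23):
  174 = 7*23 + 13
  23 = 1*13 + 10
  13 = 1*10 + 3
  10 = 3*3 + 1
  3 = 3*1
so gcd(174, 23) = 1.
1 divides 126, so solutions exist.
Back-substitute for Bézout coefficients:
  1 = 10 - 3*3
  ... = 23*(53) + 174*(-7)
So 23*(53) ≡ 1 (mod 174); multiply by 126: t ≡ 6678 (mod 174).
Smallest nonnegative: t = 6678 mod 174 = 66.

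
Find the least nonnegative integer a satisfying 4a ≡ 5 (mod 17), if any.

14

gcd(17, 4):
  17 = 4×4 + 1
  4 = 4×1
so gcd(17, 4) = 1.
1 divides 5, so solutions exist.
Back-substitute for Bézout coefficients:
  1 = 17 - 4×4
  ... = 4×(-4) + 17×(1)
So 4×(-4) ≡ 1 (mod 17); multiply by 5: a ≡ -20 (mod 17).
Smallest nonnegative: a = -20 mod 17 = 14.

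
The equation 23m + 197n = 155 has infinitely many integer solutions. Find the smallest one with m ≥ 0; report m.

gcd(197, 23):
  197 = 8·23 + 13
  23 = 1·13 + 10
  13 = 1·10 + 3
  10 = 3·3 + 1
  3 = 3·1
so gcd(197, 23) = 1.
1 divides 155, so solutions exist.
Back-substitute for Bézout coefficients:
  1 = 10 - 3·3
  ... = 23·(60) + 197·(-7)
Scale by 155/1 = 155: (m₀, n₀) = (9300, -1085).
General solution: m = 9300 + 197t, n = -1085 - 23t for integer t.
m ≥ 0: smallest is 9300 mod 197 = 41 (at t = -47), with n = -4.

41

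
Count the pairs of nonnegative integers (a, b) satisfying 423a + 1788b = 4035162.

gcd(1788, 423):
  1788 = 4·423 + 96
  423 = 4·96 + 39
  96 = 2·39 + 18
  39 = 2·18 + 3
  18 = 6·3
so gcd(1788, 423) = 3.
Back-substitute for Bézout coefficients:
  3 = 39 - 2·18
  ... = 423·(93) + 1788·(-22)
Scale by 1345054: one solution is (125090022, -29591188). Reduce a mod 596: (350, 2174).
General: a = 350 + 596t, b = 2174 - 141t.
a ≥ 0 ⇒ t ≥ 0; b ≥ 0 ⇒ t ≤ 15. So t ∈ [0, 15]: 16 solutions.

16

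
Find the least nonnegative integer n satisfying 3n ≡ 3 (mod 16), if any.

1

gcd(16, 3):
  16 = 5×3 + 1
  3 = 3×1
so gcd(16, 3) = 1.
1 divides 3, so solutions exist.
Back-substitute for Bézout coefficients:
  1 = 16 - 5×3
  ... = 3×(-5) + 16×(1)
So 3×(-5) ≡ 1 (mod 16); multiply by 3: n ≡ -15 (mod 16).
Smallest nonnegative: n = -15 mod 16 = 1.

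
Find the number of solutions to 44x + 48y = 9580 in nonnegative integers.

gcd(48, 44) = 4.
By Bézout, 44×(-1) + 48×(1) = 4.
One solution: (5, 195).
General: x = 5 + 12t, y = 195 - 11t.
x ≥ 0 ⇒ t ≥ 0; y ≥ 0 ⇒ t ≤ 17. So t ∈ [0, 17]: 18 solutions.

18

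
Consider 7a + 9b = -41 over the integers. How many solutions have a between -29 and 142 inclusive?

20

gcd(9, 7) = 1  (9 = 1·7 + 2, 7 = 3·2 + 1, 2 = 2·1).
Back-substituting, 7·(4) + 9·(-3) = 1.
Scale by -41: particular solution (-164, 123); reduce a mod 9: (7, -10).
General solution: a = 7 + 9t, b = -10 - 7t for integer t.
-29 ≤ 7 + 9t ≤ 142 gives t ∈ [-4, 15], which is 20 values.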